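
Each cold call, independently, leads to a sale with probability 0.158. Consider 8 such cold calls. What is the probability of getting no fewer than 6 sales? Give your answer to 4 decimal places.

X ~ Binomial(8, 0.158); P(X ≥ 6) = Σ C(8,k) p^k (1−p)^(8−k) over k:
  k=6: C(8,6)·0.158^6·0.842^2 = 0.000309
  k=7: C(8,7)·0.158^7·0.842^1 = 0.000017
  k=8: C(8,8)·0.158^8·0.842^0 = 0.000000
Total = 0.000326

0.0003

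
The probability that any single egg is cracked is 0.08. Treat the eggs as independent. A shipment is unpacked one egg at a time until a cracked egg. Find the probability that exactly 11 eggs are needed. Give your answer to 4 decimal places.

0.0348

Geometric (trials to first success), p = 0.08.
P(Y = 11) = (1−p)^10 · p = 0.43439 · 0.08 = 0.034751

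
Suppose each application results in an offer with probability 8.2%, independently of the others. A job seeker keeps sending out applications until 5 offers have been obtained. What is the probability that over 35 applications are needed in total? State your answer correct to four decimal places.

0.8446

Needing more than 35 applications ⇔ fewer than 5 successes in the first 35. With X ~ Binomial(35, 0.082), P(Y > 35) = P(X ≤ 4).
  k=0: C(35,0)·0.082^0·0.918^35 = 0.050060
  k=1: C(35,1)·0.082^1·0.918^34 = 0.156507
  k=2: C(35,2)·0.082^2·0.918^33 = 0.237658
  k=3: C(35,3)·0.082^3·0.918^32 = 0.233516
  k=4: C(35,4)·0.082^4·0.918^31 = 0.166870
P(X ≤ 4) = 0.844612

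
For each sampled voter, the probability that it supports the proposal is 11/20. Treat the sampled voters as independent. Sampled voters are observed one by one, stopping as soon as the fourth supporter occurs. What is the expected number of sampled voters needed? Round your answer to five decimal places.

7.27273

Y = total sampled voters until the fourth success; negative binomial with r=4, p=0.55.
E[Y] = r / p = 4 / 0.55 = 7.2727273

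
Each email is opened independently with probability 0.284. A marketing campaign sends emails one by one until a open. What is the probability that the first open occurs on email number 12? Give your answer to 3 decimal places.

Geometric (trials to first success), p = 0.284.
P(Y = 12) = (1−p)^11 · p = 0.025354 · 0.284 = 0.00720

0.007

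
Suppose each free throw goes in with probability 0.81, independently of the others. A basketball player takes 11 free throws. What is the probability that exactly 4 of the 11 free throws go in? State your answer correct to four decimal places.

0.0013

X ~ Binomial(n=11, p=0.81).
P(X=4) = C(11,4) · p^4 · (1−p)^7
= 330 · 0.43047 · 8.9387e-06 = 0.001270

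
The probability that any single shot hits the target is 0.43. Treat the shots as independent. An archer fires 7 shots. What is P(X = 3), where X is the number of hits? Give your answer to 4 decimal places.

0.2937

X ~ Binomial(n=7, p=0.43).
P(X=3) = C(7,3) · p^3 · (1−p)^4
= 35 · 0.079507 · 0.10556 = 0.293747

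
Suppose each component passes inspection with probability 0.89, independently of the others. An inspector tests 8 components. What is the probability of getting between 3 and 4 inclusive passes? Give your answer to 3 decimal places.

0.007

X ~ Binomial(8, 0.89); P(3 ≤ X ≤ 4) = Σ C(8,k) p^k (1−p)^(8−k) over k:
  k=3: C(8,3)·0.89^3·0.11^5 = 0.00064
  k=4: C(8,4)·0.89^4·0.11^4 = 0.00643
Total = 0.00707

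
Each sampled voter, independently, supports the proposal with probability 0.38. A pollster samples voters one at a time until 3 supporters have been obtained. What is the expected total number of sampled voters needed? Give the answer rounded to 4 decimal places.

Y = total sampled voters until the third success; negative binomial with r=3, p=0.38.
E[Y] = r / p = 3 / 0.38 = 7.894737

7.8947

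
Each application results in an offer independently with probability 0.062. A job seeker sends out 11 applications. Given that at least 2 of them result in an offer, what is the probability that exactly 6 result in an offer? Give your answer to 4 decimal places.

0.0001

X ~ Binomial(11, 0.062). Want P(X=6 | X≥2) = P(X=6) / P(X≥2).
P(X=6) = C(11,6)·0.062^6·0.938^5 = 0.000019
P(X≥2) = 1 − 0.494574 − 0.359594 = 0.145832
Ratio = 0.000019 / 0.145832 = 0.000131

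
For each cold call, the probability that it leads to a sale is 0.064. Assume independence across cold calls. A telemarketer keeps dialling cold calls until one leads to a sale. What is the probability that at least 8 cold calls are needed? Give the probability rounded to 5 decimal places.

0.62941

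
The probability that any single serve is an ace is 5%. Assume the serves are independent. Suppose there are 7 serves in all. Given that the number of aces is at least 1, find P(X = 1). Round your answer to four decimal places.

X ~ Binomial(7, 0.05). Want P(X=1 | X≥1) = P(X=1) / P(X≥1).
P(X=1) = C(7,1)·0.05^1·0.95^6 = 0.257282
P(X≥1) = 1 − 0.698337 = 0.301663
Ratio = 0.257282 / 0.301663 = 0.852880

0.8529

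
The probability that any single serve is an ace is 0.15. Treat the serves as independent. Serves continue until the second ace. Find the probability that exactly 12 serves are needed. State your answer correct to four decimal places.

Y = trial on which the second success occurs; negative binomial, r=2, p=0.15.
P(Y=12) = C(11,1) · p^2 · (1−p)^10
= 11 · 0.0225 · 0.19687 = 0.048726

0.0487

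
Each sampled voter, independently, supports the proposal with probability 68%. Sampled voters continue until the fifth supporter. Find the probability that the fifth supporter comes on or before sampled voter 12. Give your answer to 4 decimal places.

0.9856

Finishing within 12 sampled voters ⇔ at least 5 successes in the first 12. With X ~ Binomial(12, 0.68), P(Y ≤ 12) = 1 − P(X ≤ 4).
  k=0: C(12,0)·0.68^0·0.32^12 = 0.000001
  k=1: C(12,1)·0.68^1·0.32^11 = 0.000029
  k=2: C(12,2)·0.68^2·0.32^10 = 0.000344
  k=3: C(12,3)·0.68^3·0.32^9 = 0.002434
  k=4: C(12,4)·0.68^4·0.32^8 = 0.011637
1 − 0.014445 = 0.985555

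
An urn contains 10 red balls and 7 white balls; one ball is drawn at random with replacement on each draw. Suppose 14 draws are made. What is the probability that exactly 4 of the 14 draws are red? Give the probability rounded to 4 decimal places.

X ~ Binomial(n=14, p=0.588235).
P(X=4) = C(14,4) · p^4 · (1−p)^10
= 1001 · 0.11973 · 0.00014012 = 0.016793

0.0168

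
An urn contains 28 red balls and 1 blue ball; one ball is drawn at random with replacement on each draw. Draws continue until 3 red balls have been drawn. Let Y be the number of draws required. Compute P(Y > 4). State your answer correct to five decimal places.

0.00681

Needing more than 4 draws ⇔ fewer than 3 successes in the first 4. With X ~ Binomial(4, 0.965517), P(Y > 4) = P(X ≤ 2).
  k=0: C(4,0)·0.965517^0·0.034483^4 = 0.0000014
  k=1: C(4,1)·0.965517^1·0.034483^3 = 0.0001584
  k=2: C(4,2)·0.965517^2·0.034483^2 = 0.0066508
P(X ≤ 2) = 0.0068106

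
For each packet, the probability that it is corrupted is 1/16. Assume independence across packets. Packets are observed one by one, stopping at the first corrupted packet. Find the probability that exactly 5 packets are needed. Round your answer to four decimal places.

0.0483

Geometric (trials to first success), p = 0.0625.
P(Y = 5) = (1−p)^4 · p = 0.77248 · 0.0625 = 0.048280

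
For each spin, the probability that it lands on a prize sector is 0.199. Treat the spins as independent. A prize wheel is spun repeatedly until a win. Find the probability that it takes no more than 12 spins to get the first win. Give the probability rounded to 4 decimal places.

0.9302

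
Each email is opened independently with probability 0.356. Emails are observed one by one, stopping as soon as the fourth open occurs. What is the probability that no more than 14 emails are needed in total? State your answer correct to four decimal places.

0.7931

Finishing within 14 emails ⇔ at least 4 successes in the first 14. With X ~ Binomial(14, 0.356), P(Y ≤ 14) = 1 − P(X ≤ 3).
  k=0: C(14,0)·0.356^0·0.644^14 = 0.002111
  k=1: C(14,1)·0.356^1·0.644^13 = 0.016334
  k=2: C(14,2)·0.356^2·0.644^12 = 0.058691
  k=3: C(14,3)·0.356^3·0.644^11 = 0.129776
1 − 0.206912 = 0.793088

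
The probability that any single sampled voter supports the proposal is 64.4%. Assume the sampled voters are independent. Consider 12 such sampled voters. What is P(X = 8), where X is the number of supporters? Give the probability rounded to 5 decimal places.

0.23523

X ~ Binomial(n=12, p=0.644).
P(X=8) = C(12,8) · p^8 · (1−p)^4
= 495 · 0.029586 · 0.016062 = 0.2352297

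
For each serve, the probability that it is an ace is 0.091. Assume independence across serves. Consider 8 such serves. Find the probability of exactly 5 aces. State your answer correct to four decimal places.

0.0003

X ~ Binomial(n=8, p=0.091).
P(X=5) = C(8,5) · p^5 · (1−p)^3
= 56 · 6.2403e-06 · 0.75109 = 0.000262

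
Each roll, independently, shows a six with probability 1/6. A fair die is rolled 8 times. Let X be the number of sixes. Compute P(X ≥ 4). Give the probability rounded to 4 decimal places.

0.0307

X ~ Binomial(8, 0.166667); P(X ≥ 4) = Σ C(8,k) p^k (1−p)^(8−k) over k:
  k=4: C(8,4)·0.166667^4·0.833333^4 = 0.026048
  k=5: C(8,5)·0.166667^5·0.833333^3 = 0.004168
  k=6: C(8,6)·0.166667^6·0.833333^2 = 0.000417
  k=7: C(8,7)·0.166667^7·0.833333^1 = 0.000024
  k=8: C(8,8)·0.166667^8·0.833333^0 = 0.000001
Total = 0.030656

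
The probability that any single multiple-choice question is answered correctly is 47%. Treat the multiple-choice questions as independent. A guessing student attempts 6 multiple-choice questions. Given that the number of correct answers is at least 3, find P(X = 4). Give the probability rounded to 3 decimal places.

0.344

X ~ Binomial(6, 0.47). Want P(X=4 | X≥3) = P(X=4) / P(X≥3).
P(X=4) = C(6,4)·0.47^4·0.53^2 = 0.20561
P(X≥3) = 1 − 0.02216 − 0.11793 − 0.26145 = 0.59845
Ratio = 0.20561 / 0.59845 = 0.34356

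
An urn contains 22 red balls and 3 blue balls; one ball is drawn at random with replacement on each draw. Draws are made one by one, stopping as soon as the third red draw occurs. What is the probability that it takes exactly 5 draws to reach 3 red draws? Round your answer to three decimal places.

0.059

Y = trial on which the third success occurs; negative binomial, r=3, p=0.88.
P(Y=5) = C(4,2) · p^3 · (1−p)^2
= 6 · 0.68147 · 0.0144 = 0.05888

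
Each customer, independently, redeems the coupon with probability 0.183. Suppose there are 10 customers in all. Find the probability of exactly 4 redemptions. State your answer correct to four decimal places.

0.0700

X ~ Binomial(n=10, p=0.183).
P(X=4) = C(10,4) · p^4 · (1−p)^6
= 210 · 0.0011215 · 0.29739 = 0.070042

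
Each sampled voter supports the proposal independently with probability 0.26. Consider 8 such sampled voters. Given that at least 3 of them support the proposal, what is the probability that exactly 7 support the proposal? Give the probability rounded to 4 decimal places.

X ~ Binomial(8, 0.26). Want P(X=7 | X≥3) = P(X=7) / P(X≥3).
P(X=7) = C(8,7)·0.26^7·0.74^1 = 0.000475
P(X≥3) = 1 − 0.089919 − 0.252747 − 0.310810 = 0.346524
Ratio = 0.000475 / 0.346524 = 0.001372

0.0014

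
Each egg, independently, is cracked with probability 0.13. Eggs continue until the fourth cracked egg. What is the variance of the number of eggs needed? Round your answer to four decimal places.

205.9172

Y = total eggs until the fourth success; negative binomial with r=4, p=0.13.
Var(Y) = r(1−p)/p² = 4·0.87 / 0.13² = 205.917160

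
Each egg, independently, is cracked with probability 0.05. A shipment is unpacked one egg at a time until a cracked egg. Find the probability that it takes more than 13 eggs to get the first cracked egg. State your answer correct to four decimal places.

0.5133

Y = number of eggs to the first success; geometric, p = 0.05.
P(Y > 13) = P(first 13 all fail) = (1−p)^13 = 0.513342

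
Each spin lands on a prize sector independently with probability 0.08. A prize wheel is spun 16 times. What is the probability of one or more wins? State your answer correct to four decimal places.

P(at least one) = 1 − P(none) = 1 − (1 − 0.08)^16
= 1 − 0.263394 = 0.736606

0.7366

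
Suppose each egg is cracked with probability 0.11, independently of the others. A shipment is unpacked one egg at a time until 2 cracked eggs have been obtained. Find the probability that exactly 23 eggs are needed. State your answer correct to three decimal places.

Y = trial on which the second success occurs; negative binomial, r=2, p=0.11.
P(Y=23) = C(22,1) · p^2 · (1−p)^21
= 22 · 0.0121 · 0.086535 = 0.02304

0.023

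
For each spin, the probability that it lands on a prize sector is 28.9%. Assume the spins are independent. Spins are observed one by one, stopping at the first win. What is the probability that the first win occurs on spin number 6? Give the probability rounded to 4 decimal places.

Geometric (trials to first success), p = 0.289.
P(Y = 6) = (1−p)^5 · p = 0.1817 · 0.289 = 0.052510

0.0525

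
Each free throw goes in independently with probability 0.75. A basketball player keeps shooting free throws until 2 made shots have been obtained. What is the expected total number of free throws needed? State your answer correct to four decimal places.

Y = total free throws until the second success; negative binomial with r=2, p=0.75.
E[Y] = r / p = 2 / 0.75 = 2.666667

2.6667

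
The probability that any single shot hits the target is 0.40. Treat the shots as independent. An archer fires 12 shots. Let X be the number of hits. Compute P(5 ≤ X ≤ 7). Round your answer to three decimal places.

X ~ Binomial(12, 0.40); P(5 ≤ X ≤ 7) = Σ C(12,k) p^k (1−p)^(12−k) over k:
  k=5: C(12,5)·0.40^5·0.60^7 = 0.22703
  k=6: C(12,6)·0.40^6·0.60^6 = 0.17658
  k=7: C(12,7)·0.40^7·0.60^5 = 0.10090
Total = 0.50451

0.505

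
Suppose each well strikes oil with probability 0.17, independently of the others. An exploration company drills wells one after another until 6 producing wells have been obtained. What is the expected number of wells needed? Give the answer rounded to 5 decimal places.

Y = total wells until the sixth success; negative binomial with r=6, p=0.17.
E[Y] = r / p = 6 / 0.17 = 35.2941176

35.29412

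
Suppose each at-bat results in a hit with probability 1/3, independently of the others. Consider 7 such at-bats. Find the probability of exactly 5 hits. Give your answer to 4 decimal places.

X ~ Binomial(n=7, p=0.333333).
P(X=5) = C(7,5) · p^5 · (1−p)^2
= 21 · 0.0041152 · 0.44444 = 0.038409

0.0384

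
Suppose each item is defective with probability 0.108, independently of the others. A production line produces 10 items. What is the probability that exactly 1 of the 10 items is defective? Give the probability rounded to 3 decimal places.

X ~ Binomial(n=10, p=0.108).
P(X=1) = C(10,1) · p^1 · (1−p)^9
= 10 · 0.108 · 0.35751 = 0.38611

0.386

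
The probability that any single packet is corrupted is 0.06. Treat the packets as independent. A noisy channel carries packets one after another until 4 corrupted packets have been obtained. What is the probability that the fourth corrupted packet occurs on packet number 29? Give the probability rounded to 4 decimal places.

0.0090

Y = trial on which the fourth success occurs; negative binomial, r=4, p=0.06.
P(Y=29) = C(28,3) · p^4 · (1−p)^25
= 3276 · 1.296e-05 · 0.21291 = 0.009040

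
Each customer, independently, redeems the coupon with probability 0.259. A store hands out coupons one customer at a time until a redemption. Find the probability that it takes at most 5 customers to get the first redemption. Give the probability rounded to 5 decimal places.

Y = number of customers to the first success; geometric, p = 0.259.
P(Y ≤ 5) = 1 − (1−p)^5 = 1 − 0.2234040 = 0.7765960

0.77660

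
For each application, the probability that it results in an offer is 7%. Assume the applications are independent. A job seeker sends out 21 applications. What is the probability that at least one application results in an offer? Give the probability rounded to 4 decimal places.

P(at least one) = 1 − P(none) = 1 − (1 − 0.07)^21
= 1 − 0.217842 = 0.782158

0.7822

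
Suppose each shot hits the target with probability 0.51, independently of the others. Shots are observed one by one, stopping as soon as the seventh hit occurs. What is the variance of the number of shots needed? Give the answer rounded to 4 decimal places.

13.1872

Y = total shots until the seventh success; negative binomial with r=7, p=0.51.
Var(Y) = r(1−p)/p² = 7·0.49 / 0.51² = 13.187236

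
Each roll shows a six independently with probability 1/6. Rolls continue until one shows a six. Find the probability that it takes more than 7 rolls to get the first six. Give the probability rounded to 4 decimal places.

Y = number of rolls to the first success; geometric, p = 0.166667.
P(Y > 7) = P(first 7 all fail) = (1−p)^7 = 0.279082

0.2791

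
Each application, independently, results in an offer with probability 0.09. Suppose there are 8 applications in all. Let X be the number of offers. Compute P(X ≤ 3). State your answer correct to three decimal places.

0.997

X ~ Binomial(8, 0.09); P(X ≤ 3) = Σ C(8,k) p^k (1−p)^(8−k) over k:
  k=0: C(8,0)·0.09^0·0.91^8 = 0.47025
  k=1: C(8,1)·0.09^1·0.91^7 = 0.37207
  k=2: C(8,2)·0.09^2·0.91^6 = 0.12879
  k=3: C(8,3)·0.09^3·0.91^5 = 0.02548
Total = 0.99659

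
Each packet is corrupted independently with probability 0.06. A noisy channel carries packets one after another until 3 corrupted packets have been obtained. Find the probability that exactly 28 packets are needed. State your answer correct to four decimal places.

0.0161

Y = trial on which the third success occurs; negative binomial, r=3, p=0.06.
P(Y=28) = C(27,2) · p^3 · (1−p)^25
= 351 · 0.000216 · 0.21291 = 0.016142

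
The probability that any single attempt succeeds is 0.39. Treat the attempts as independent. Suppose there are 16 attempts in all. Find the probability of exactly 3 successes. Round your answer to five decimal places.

0.05379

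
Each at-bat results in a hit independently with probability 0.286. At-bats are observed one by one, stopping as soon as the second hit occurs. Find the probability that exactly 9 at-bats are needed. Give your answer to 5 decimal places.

0.06190

Y = trial on which the second success occurs; negative binomial, r=2, p=0.286.
P(Y=9) = C(8,1) · p^2 · (1−p)^7
= 8 · 0.081796 · 0.094599 = 0.0619027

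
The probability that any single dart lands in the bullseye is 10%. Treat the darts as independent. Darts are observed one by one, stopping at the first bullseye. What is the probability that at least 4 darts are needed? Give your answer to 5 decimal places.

Y = number of darts to the first success; geometric, p = 0.10.
P(Y > 3) = P(first 3 all fail) = (1−p)^3 = 0.7290000

0.72900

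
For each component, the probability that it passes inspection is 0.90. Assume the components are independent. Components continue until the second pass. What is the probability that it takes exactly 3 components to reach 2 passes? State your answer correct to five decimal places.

0.16200

Y = trial on which the second success occurs; negative binomial, r=2, p=0.90.
P(Y=3) = C(2,1) · p^2 · (1−p)^1
= 2 · 0.81 · 0.1 = 0.1620000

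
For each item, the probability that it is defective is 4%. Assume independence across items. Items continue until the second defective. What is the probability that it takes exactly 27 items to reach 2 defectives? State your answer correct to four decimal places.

Y = trial on which the second success occurs; negative binomial, r=2, p=0.04.
P(Y=27) = C(26,1) · p^2 · (1−p)^25
= 26 · 0.0016 · 0.3604 = 0.014993

0.0150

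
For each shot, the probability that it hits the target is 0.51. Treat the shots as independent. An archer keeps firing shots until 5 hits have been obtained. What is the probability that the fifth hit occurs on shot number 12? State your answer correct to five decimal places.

Y = trial on which the fifth success occurs; negative binomial, r=5, p=0.51.
P(Y=12) = C(11,4) · p^5 · (1−p)^7
= 330 · 0.034503 · 0.0067822 = 0.0772213

0.07722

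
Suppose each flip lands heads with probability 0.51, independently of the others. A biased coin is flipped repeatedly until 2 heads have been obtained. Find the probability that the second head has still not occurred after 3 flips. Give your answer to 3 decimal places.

0.485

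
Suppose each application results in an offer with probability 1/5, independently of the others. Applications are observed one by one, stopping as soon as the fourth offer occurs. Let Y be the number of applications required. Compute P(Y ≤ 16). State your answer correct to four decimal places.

0.4019

Finishing within 16 applications ⇔ at least 4 successes in the first 16. With X ~ Binomial(16, 0.20), P(Y ≤ 16) = 1 − P(X ≤ 3).
  k=0: C(16,0)·0.20^0·0.80^16 = 0.028147
  k=1: C(16,1)·0.20^1·0.80^15 = 0.112590
  k=2: C(16,2)·0.20^2·0.80^14 = 0.211106
  k=3: C(16,3)·0.20^3·0.80^13 = 0.246291
1 − 0.598134 = 0.401866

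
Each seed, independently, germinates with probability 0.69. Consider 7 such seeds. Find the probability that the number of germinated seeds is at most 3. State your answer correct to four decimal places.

X ~ Binomial(7, 0.69); P(X ≤ 3) = Σ C(7,k) p^k (1−p)^(7−k) over k:
  k=0: C(7,0)·0.69^0·0.31^7 = 0.000275
  k=1: C(7,1)·0.69^1·0.31^6 = 0.004287
  k=2: C(7,2)·0.69^2·0.31^5 = 0.028624
  k=3: C(7,3)·0.69^3·0.31^4 = 0.106185
Total = 0.139370

0.1394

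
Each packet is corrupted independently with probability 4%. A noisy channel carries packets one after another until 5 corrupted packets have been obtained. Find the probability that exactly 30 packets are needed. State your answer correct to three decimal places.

Y = trial on which the fifth success occurs; negative binomial, r=5, p=0.04.
P(Y=30) = C(29,4) · p^5 · (1−p)^25
= 23751 · 1.024e-07 · 0.3604 = 0.00088

0.001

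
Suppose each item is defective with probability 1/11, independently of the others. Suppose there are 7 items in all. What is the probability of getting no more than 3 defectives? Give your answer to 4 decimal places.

X ~ Binomial(7, 0.090909); P(X ≤ 3) = Σ C(7,k) p^k (1−p)^(7−k) over k:
  k=0: C(7,0)·0.090909^0·0.909091^7 = 0.513158
  k=1: C(7,1)·0.090909^1·0.909091^6 = 0.359211
  k=2: C(7,2)·0.090909^2·0.909091^5 = 0.107763
  k=3: C(7,3)·0.090909^3·0.909091^4 = 0.017961
Total = 0.998093

0.9981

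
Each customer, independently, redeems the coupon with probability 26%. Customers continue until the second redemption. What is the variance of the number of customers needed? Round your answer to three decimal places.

Y = total customers until the second success; negative binomial with r=2, p=0.26.
Var(Y) = r(1−p)/p² = 2·0.74 / 0.26² = 21.89349

21.893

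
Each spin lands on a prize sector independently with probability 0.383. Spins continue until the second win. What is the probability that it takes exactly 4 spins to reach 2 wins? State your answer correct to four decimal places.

0.1675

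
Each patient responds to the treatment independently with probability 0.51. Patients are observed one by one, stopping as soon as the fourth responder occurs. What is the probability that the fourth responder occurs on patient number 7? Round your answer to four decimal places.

0.1592

Y = trial on which the fourth success occurs; negative binomial, r=4, p=0.51.
P(Y=7) = C(6,3) · p^4 · (1−p)^3
= 20 · 0.067652 · 0.11765 = 0.159184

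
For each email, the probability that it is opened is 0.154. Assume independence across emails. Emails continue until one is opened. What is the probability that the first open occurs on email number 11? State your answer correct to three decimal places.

Geometric (trials to first success), p = 0.154.
P(Y = 11) = (1−p)^10 · p = 0.1878 · 0.154 = 0.02892

0.029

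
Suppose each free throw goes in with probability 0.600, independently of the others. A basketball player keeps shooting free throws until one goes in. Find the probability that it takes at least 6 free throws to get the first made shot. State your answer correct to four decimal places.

0.0102

Y = number of free throws to the first success; geometric, p = 0.60.
P(Y > 5) = P(first 5 all fail) = (1−p)^5 = 0.010240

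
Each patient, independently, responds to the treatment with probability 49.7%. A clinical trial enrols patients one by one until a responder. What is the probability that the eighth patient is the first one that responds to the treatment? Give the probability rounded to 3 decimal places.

Geometric (trials to first success), p = 0.497.
P(Y = 8) = (1−p)^7 · p = 0.0081466 · 0.497 = 0.00405

0.004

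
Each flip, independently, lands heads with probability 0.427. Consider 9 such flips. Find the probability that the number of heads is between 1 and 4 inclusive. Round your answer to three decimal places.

X ~ Binomial(9, 0.427); P(1 ≤ X ≤ 4) = Σ C(9,k) p^k (1−p)^(9−k) over k:
  k=1: C(9,1)·0.427^1·0.573^8 = 0.04466
  k=2: C(9,2)·0.427^2·0.573^7 = 0.13312
  k=3: C(9,3)·0.427^3·0.573^6 = 0.23147
  k=4: C(9,4)·0.427^4·0.573^5 = 0.25873
Total = 0.66798

0.668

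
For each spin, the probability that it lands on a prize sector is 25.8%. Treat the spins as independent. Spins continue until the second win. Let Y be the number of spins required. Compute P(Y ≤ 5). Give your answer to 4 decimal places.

0.3841

Finishing within 5 spins ⇔ at least 2 successes in the first 5. With X ~ Binomial(5, 0.258), P(Y ≤ 5) = 1 − P(X ≤ 1).
  k=0: C(5,0)·0.258^0·0.742^5 = 0.224916
  k=1: C(5,1)·0.258^1·0.742^4 = 0.391026
1 − 0.615941 = 0.384059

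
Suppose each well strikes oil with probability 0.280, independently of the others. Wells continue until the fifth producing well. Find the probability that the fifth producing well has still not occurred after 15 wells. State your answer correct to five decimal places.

Needing more than 15 wells ⇔ fewer than 5 successes in the first 15. With X ~ Binomial(15, 0.28), P(Y > 15) = P(X ≤ 4).
  k=0: C(15,0)·0.28^0·0.72^15 = 0.0072442
  k=1: C(15,1)·0.28^1·0.72^14 = 0.0422575
  k=2: C(15,2)·0.28^2·0.72^13 = 0.1150344
  k=3: C(15,3)·0.28^3·0.72^12 = 0.1938543
  k=4: C(15,4)·0.28^4·0.72^11 = 0.2261634
P(X ≤ 4) = 0.5845538

0.58455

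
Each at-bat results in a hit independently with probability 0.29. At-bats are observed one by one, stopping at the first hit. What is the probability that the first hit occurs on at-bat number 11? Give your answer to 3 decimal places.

Geometric (trials to first success), p = 0.29.
P(Y = 11) = (1−p)^10 · p = 0.032552 · 0.29 = 0.00944

0.009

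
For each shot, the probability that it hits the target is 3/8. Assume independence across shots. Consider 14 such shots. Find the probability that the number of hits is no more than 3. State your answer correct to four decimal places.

X ~ Binomial(14, 0.375); P(X ≤ 3) = Σ C(14,k) p^k (1−p)^(14−k) over k:
  k=0: C(14,0)·0.375^0·0.625^14 = 0.001388
  k=1: C(14,1)·0.375^1·0.625^13 = 0.011657
  k=2: C(14,2)·0.375^2·0.625^12 = 0.045464
  k=3: C(14,3)·0.375^3·0.625^11 = 0.109113
Total = 0.167621

0.1676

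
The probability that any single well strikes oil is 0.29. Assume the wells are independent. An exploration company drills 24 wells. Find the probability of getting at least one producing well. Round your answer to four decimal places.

0.9997

P(at least one) = 1 − P(none) = 1 − (1 − 0.29)^24
= 1 − 0.000269 = 0.999731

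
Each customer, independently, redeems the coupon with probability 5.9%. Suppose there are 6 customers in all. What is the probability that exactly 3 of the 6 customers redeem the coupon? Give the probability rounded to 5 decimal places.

0.00342

X ~ Binomial(n=6, p=0.059).
P(X=3) = C(6,3) · p^3 · (1−p)^3
= 20 · 0.00020538 · 0.83324 = 0.0034226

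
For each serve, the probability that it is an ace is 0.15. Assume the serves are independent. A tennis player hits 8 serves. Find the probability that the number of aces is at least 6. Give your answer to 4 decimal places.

0.0002

X ~ Binomial(8, 0.15); P(X ≥ 6) = Σ C(8,k) p^k (1−p)^(8−k) over k:
  k=6: C(8,6)·0.15^6·0.85^2 = 0.000230
  k=7: C(8,7)·0.15^7·0.85^1 = 0.000012
  k=8: C(8,8)·0.15^8·0.85^0 = 0.000000
Total = 0.000242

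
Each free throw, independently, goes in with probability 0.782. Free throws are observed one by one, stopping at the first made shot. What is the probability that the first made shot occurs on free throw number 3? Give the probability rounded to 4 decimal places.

Geometric (trials to first success), p = 0.782.
P(Y = 3) = (1−p)^2 · p = 0.047524 · 0.782 = 0.037164

0.0372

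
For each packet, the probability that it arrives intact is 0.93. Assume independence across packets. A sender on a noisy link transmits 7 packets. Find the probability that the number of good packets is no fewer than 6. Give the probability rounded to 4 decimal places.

0.9187

X ~ Binomial(7, 0.93); P(X ≥ 6) = Σ C(7,k) p^k (1−p)^(7−k) over k:
  k=6: C(7,6)·0.93^6·0.07^1 = 0.317025
  k=7: C(7,7)·0.93^7·0.07^0 = 0.601701
Total = 0.918726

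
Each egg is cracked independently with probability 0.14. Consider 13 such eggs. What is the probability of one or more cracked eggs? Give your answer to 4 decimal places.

0.8592

P(at least one) = 1 − P(none) = 1 − (1 − 0.14)^13
= 1 − 0.140760 = 0.859240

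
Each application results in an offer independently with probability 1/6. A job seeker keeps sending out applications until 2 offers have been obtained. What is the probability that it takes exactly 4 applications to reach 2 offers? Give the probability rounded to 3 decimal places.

0.058

Y = trial on which the second success occurs; negative binomial, r=2, p=0.166667.
P(Y=4) = C(3,1) · p^2 · (1−p)^2
= 3 · 0.027778 · 0.69444 = 0.05787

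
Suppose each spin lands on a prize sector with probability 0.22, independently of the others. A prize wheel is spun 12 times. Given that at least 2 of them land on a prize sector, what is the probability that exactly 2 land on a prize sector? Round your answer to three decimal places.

0.342

X ~ Binomial(12, 0.22). Want P(X=2 | X≥2) = P(X=2) / P(X≥2).
P(X=2) = C(12,2)·0.22^2·0.78^10 = 0.26628
P(X≥2) = 1 − 0.05071 − 0.17165 = 0.77763
Ratio = 0.26628 / 0.77763 = 0.34242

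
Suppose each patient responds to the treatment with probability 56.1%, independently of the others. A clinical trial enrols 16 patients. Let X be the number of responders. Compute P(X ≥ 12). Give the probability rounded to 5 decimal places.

X ~ Binomial(16, 0.561); P(X ≥ 12) = Σ C(16,k) p^k (1−p)^(16−k) over k:
  k=12: C(16,12)·0.561^12·0.439^4 = 0.0656877
  k=13: C(16,13)·0.561^13·0.439^3 = 0.0258285
  k=14: C(16,14)·0.561^14·0.439^2 = 0.0070728
  k=15: C(16,15)·0.561^15·0.439^1 = 0.0012051
  k=16: C(16,16)·0.561^16·0.439^0 = 0.0000963
Total = 0.0998903

0.09989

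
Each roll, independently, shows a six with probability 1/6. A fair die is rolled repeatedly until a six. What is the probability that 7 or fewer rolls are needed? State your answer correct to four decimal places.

0.7209

Y = number of rolls to the first success; geometric, p = 0.166667.
P(Y ≤ 7) = 1 − (1−p)^7 = 1 − 0.279082 = 0.720918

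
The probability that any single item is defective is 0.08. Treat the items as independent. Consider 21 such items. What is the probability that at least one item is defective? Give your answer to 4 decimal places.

0.8264

P(at least one) = 1 − P(none) = 1 − (1 − 0.08)^21
= 1 − 0.173598 = 0.826402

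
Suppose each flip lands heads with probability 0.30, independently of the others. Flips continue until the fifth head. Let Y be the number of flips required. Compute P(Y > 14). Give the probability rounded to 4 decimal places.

Needing more than 14 flips ⇔ fewer than 5 successes in the first 14. With X ~ Binomial(14, 0.30), P(Y > 14) = P(X ≤ 4).
  k=0: C(14,0)·0.30^0·0.70^14 = 0.006782
  k=1: C(14,1)·0.30^1·0.70^13 = 0.040693
  k=2: C(14,2)·0.30^2·0.70^12 = 0.113360
  k=3: C(14,3)·0.30^3·0.70^11 = 0.194332
  k=4: C(14,4)·0.30^4·0.70^10 = 0.229034
P(X ≤ 4) = 0.584201

0.5842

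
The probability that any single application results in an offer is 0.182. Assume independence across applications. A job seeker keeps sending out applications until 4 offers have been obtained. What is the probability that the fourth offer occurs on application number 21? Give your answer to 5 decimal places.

0.04111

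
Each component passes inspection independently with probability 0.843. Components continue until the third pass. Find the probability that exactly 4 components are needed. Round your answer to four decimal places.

0.2822

Y = trial on which the third success occurs; negative binomial, r=3, p=0.843.
P(Y=4) = C(3,2) · p^3 · (1−p)^1
= 3 · 0.59908 · 0.157 = 0.282165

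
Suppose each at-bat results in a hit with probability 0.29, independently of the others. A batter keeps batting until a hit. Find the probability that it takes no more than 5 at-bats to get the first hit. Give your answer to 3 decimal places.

0.820

Y = number of at-bats to the first success; geometric, p = 0.29.
P(Y ≤ 5) = 1 − (1−p)^5 = 1 − 0.18042 = 0.81958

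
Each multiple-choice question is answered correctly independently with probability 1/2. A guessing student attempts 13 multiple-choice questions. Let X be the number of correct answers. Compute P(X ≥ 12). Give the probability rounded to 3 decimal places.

X ~ Binomial(13, 0.50); P(X ≥ 12) = Σ C(13,k) p^k (1−p)^(13−k) over k:
  k=12: C(13,12)·0.50^12·0.50^1 = 0.00159
  k=13: C(13,13)·0.50^13·0.50^0 = 0.00012
Total = 0.00171

0.002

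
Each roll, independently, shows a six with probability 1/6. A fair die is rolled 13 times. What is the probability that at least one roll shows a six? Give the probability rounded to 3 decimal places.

P(at least one) = 1 − P(none) = 1 − (1 − 0.166667)^13
= 1 − 0.09346 = 0.90654

0.907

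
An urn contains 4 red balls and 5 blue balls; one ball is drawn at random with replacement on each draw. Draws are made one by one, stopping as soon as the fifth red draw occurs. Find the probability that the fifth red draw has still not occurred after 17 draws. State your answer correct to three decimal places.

Needing more than 17 draws ⇔ fewer than 5 successes in the first 17. With X ~ Binomial(17, 0.444444), P(Y > 17) = P(X ≤ 4).
  k=0: C(17,0)·0.444444^0·0.555556^17 = 0.00005
  k=1: C(17,1)·0.444444^1·0.555556^16 = 0.00062
  k=2: C(17,2)·0.444444^2·0.555556^15 = 0.00398
  k=3: C(17,3)·0.444444^3·0.555556^14 = 0.01593
  k=4: C(17,4)·0.444444^4·0.555556^13 = 0.04460
P(X ≤ 4) = 0.06517

0.065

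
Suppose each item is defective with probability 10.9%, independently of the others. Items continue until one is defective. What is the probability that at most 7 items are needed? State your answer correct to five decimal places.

0.55420

Y = number of items to the first success; geometric, p = 0.109.
P(Y ≤ 7) = 1 − (1−p)^7 = 1 − 0.4458040 = 0.5541960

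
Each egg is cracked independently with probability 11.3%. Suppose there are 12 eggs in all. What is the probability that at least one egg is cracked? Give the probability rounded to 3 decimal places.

0.763

P(at least one) = 1 − P(none) = 1 − (1 − 0.113)^12
= 1 − 0.23718 = 0.76282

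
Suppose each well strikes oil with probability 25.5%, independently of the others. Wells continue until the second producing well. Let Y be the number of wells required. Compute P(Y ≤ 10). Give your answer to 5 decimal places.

Finishing within 10 wells ⇔ at least 2 successes in the first 10. With X ~ Binomial(10, 0.255), P(Y ≤ 10) = 1 − P(X ≤ 1).
  k=0: C(10,0)·0.255^0·0.745^10 = 0.0526699
  k=1: C(10,1)·0.255^1·0.745^9 = 0.1802796
1 − 0.2329495 = 0.7670505

0.76705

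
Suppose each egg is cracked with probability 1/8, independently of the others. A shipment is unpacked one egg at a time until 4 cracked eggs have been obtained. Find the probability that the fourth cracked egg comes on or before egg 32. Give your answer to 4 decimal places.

0.5797

Finishing within 32 eggs ⇔ at least 4 successes in the first 32. With X ~ Binomial(32, 0.125), P(Y ≤ 32) = 1 − P(X ≤ 3).
  k=0: C(32,0)·0.125^0·0.875^32 = 0.013940
  k=1: C(32,1)·0.125^1·0.875^31 = 0.063725
  k=2: C(32,2)·0.125^2·0.875^30 = 0.141105
  k=3: C(32,3)·0.125^3·0.875^29 = 0.201579
1 − 0.420349 = 0.579651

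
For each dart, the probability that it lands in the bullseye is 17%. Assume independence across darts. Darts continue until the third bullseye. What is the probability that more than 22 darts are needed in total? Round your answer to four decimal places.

Needing more than 22 darts ⇔ fewer than 3 successes in the first 22. With X ~ Binomial(22, 0.17), P(Y > 22) = P(X ≤ 2).
  k=0: C(22,0)·0.17^0·0.83^22 = 0.016585
  k=1: C(22,1)·0.17^1·0.83^21 = 0.074733
  k=2: C(22,2)·0.17^2·0.83^20 = 0.160721
P(X ≤ 2) = 0.252039

0.2520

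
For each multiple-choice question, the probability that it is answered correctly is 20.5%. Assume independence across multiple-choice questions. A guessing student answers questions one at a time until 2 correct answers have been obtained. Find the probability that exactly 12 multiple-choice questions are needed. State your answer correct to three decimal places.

0.047

Y = trial on which the second success occurs; negative binomial, r=2, p=0.205.
P(Y=12) = C(11,1) · p^2 · (1−p)^10
= 11 · 0.042025 · 0.10085 = 0.04662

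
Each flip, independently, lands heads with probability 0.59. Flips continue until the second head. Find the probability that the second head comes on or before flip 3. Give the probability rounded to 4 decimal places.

0.6335

Finishing within 3 flips ⇔ at least 2 successes in the first 3. With X ~ Binomial(3, 0.59), P(Y ≤ 3) = 1 − P(X ≤ 1).
  k=0: C(3,0)·0.59^0·0.41^3 = 0.068921
  k=1: C(3,1)·0.59^1·0.41^2 = 0.297537
1 − 0.366458 = 0.633542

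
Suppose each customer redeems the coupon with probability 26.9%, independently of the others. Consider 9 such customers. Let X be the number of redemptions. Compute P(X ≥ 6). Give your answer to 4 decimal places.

X ~ Binomial(9, 0.269); P(X ≥ 6) = Σ C(9,k) p^k (1−p)^(9−k) over k:
  k=6: C(9,6)·0.269^6·0.731^3 = 0.012432
  k=7: C(9,7)·0.269^7·0.731^2 = 0.001961
  k=8: C(9,8)·0.269^8·0.731^1 = 0.000180
  k=9: C(9,9)·0.269^9·0.731^0 = 0.000007
Total = 0.014581

0.0146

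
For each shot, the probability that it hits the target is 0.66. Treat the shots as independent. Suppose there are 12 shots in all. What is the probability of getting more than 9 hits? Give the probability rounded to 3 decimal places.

0.169

X ~ Binomial(12, 0.66); P(X ≥ 10) = Σ C(12,k) p^k (1−p)^(12−k) over k:
  k=10: C(12,10)·0.66^10·0.34^2 = 0.11966
  k=11: C(12,11)·0.66^11·0.34^1 = 0.04223
  k=12: C(12,12)·0.66^12·0.34^0 = 0.00683
Total = 0.16872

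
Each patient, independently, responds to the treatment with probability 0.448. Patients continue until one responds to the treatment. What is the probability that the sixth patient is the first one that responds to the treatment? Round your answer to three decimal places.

0.023

Geometric (trials to first success), p = 0.448.
P(Y = 6) = (1−p)^5 · p = 0.05125 · 0.448 = 0.02296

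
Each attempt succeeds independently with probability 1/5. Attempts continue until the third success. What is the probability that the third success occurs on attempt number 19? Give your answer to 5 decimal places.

0.03445

Y = trial on which the third success occurs; negative binomial, r=3, p=0.20.
P(Y=19) = C(18,2) · p^3 · (1−p)^16
= 153 · 0.008 · 0.028147 = 0.0344525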